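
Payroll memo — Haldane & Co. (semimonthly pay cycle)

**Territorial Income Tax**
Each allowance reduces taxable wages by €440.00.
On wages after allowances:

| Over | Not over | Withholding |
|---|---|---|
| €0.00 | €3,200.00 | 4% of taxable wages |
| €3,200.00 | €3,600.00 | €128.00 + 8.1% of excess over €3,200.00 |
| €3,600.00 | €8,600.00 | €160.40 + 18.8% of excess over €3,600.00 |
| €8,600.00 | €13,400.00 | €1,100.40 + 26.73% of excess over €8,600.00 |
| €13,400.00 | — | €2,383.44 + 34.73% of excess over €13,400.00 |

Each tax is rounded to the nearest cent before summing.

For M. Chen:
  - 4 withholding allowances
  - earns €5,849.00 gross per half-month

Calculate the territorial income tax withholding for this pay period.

Territorial Income Tax: taxable = €5,849.00 − 4×€440.00 = €4,089.00
  €160.40 + 18.8% × (€4,089.00 − €3,600.00) = €160.40 + 18.8% × €489.00 = €252.33

€252.33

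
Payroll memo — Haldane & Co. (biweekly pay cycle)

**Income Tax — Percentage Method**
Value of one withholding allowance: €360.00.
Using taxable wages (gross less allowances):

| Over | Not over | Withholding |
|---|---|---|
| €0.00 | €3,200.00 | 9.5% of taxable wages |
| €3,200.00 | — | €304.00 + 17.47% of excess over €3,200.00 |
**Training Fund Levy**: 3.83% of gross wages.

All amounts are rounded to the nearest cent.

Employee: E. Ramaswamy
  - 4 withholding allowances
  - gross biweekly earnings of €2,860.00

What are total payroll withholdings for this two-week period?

Income Tax: taxable = €2,860.00 − 4×€360.00 = €1,420.00
  9.5% × €1,420.00 = €134.90
Training Fund Levy: 3.83% × €2,860.00 = €109.54
Total: €134.90 + €109.54 = €244.44

€244.44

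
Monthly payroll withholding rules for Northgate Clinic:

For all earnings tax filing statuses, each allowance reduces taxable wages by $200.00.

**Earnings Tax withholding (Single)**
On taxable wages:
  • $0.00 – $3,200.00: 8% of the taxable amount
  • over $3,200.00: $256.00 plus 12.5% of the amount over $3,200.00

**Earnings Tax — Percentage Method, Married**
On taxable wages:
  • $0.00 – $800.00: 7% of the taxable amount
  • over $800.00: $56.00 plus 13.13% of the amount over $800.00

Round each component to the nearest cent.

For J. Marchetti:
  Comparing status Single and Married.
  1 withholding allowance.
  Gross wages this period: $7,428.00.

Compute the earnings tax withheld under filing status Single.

Earnings Tax (Single): taxable = $7,428.00 − 1×$200.00 = $7,228.00
  $256.00 + 12.5% × ($7,228.00 − $3,200.00) = $256.00 + 12.5% × $4,028.00 = $759.50

$759.50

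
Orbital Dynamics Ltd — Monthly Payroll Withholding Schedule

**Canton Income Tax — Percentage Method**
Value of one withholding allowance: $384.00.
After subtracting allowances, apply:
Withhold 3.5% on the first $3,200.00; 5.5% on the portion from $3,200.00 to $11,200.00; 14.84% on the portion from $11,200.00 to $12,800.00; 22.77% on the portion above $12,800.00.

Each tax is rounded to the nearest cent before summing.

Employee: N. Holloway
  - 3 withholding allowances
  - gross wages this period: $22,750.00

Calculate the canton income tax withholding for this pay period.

$2,792.74

Canton Income Tax: taxable = $22,750.00 − 3×$384.00 = $21,598.00
  $789.44 + 22.77% × ($21,598.00 − $12,800.00) = $789.44 + 22.77% × $8,798.00 = $2,792.74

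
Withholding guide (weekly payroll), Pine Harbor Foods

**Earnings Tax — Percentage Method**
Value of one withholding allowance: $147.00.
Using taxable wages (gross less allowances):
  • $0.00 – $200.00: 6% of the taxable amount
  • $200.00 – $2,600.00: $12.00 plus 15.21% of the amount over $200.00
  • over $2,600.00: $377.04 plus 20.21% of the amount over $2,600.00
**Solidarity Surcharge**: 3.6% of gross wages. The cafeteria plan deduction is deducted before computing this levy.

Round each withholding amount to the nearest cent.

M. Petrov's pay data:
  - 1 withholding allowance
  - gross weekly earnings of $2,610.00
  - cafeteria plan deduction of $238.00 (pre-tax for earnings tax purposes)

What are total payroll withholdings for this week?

Earnings Tax: taxable = $2,610.00 − $238.00 − 1×$147.00 = $2,225.00
  $12.00 + 15.21% × ($2,225.00 − $200.00) = $12.00 + 15.21% × $2,025.00 = $320.00
Solidarity Surcharge: 3.6% × $2,372.00 = $85.39
Total: $320.00 + $85.39 = $405.39

$405.39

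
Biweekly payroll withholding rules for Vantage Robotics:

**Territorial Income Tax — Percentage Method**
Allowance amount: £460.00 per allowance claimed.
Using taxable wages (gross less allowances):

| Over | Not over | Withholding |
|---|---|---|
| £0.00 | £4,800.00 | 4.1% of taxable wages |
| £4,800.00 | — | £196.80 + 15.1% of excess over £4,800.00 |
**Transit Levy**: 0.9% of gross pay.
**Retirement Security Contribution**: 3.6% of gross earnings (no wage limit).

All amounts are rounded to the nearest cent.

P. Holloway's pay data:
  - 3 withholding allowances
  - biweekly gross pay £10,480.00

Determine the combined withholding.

£1,317.70

Territorial Income Tax: taxable = £10,480.00 − 3×£460.00 = £9,100.00
  £196.80 + 15.1% × (£9,100.00 − £4,800.00) = £196.80 + 15.1% × £4,300.00 = £846.10
Transit Levy: 0.9% × £10,480.00 = £94.32
Retirement Security Contribution: 3.6% × £10,480.00 = £377.28
Total: £846.10 + £94.32 + £377.28 = £1,317.70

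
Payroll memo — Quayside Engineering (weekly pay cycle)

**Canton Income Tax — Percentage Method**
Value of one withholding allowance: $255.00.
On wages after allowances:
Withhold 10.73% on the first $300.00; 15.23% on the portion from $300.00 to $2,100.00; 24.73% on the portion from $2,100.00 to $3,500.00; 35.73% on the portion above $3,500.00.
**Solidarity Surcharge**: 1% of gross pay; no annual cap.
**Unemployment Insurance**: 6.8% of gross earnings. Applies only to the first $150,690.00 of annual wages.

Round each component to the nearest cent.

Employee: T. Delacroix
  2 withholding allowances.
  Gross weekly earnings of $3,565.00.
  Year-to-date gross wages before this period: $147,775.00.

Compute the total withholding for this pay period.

$776.37

Canton Income Tax: taxable = $3,565.00 − 2×$255.00 = $3,055.00
  $306.33 + 24.73% × ($3,055.00 − $2,100.00) = $306.33 + 24.73% × $955.00 = $542.50
Solidarity Surcharge: 1% × $3,565.00 = $35.65
Unemployment Insurance: cap $150,690.00 − YTD $147,775.00 = $2,915.00 subject; 6.8% × $2,915.00 = $198.22
Total: $542.50 + $35.65 + $198.22 = $776.37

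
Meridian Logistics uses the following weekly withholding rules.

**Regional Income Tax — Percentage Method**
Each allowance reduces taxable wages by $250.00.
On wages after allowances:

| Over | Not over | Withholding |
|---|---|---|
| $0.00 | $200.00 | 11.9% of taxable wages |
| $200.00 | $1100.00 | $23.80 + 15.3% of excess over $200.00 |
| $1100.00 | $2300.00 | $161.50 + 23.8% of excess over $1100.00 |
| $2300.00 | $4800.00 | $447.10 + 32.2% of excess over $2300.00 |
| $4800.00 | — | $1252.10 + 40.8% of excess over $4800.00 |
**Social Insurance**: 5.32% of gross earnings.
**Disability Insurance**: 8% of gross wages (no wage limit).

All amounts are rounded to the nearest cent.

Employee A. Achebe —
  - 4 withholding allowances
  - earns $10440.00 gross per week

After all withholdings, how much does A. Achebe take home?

Regional Income Tax: taxable = $10440.00 − 4×$250.00 = $9440.00
  $1252.10 + 40.8% × ($9440.00 − $4800.00) = $1252.10 + 40.8% × $4640.00 = $3145.22
Social Insurance: 5.32% × $10440.00 = $555.41
Disability Insurance: 8% × $10440.00 = $835.20
Total withheld: $3145.22 + $555.41 + $835.20 = $4535.83
Net pay: $10440.00 − $4535.83 = $5904.17

$5904.17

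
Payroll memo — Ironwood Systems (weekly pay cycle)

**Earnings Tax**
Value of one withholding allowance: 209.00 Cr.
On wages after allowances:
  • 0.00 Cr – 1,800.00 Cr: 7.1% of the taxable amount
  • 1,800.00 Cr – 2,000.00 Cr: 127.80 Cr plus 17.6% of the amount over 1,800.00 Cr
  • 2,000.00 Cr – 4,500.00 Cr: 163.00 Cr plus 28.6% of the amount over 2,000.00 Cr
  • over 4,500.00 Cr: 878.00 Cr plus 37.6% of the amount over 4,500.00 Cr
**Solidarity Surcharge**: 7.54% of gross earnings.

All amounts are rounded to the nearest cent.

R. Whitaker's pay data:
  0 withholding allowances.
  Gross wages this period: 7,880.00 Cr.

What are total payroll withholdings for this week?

Earnings Tax: taxable = 7,880.00 Cr
  878.00 Cr + 37.6% × (7,880.00 Cr − 4,500.00 Cr) = 878.00 Cr + 37.6% × 3,380.00 Cr = 2,148.88 Cr
Solidarity Surcharge: 7.54% × 7,880.00 Cr = 594.15 Cr
Total: 2,148.88 Cr + 594.15 Cr = 2,743.03 Cr

2,743.03 Cr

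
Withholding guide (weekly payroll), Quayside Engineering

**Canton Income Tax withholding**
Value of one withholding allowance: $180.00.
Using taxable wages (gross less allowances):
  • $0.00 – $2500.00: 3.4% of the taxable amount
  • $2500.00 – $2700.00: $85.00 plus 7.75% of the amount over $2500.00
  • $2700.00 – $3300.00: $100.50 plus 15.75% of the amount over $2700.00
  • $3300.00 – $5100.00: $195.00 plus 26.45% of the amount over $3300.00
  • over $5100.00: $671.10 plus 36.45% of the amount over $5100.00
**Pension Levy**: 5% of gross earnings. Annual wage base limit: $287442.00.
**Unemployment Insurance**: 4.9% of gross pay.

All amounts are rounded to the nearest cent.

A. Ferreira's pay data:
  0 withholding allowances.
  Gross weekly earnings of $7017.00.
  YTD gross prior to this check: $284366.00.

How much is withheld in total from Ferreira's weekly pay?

$1867.48

Canton Income Tax: taxable = $7017.00
  $671.10 + 36.45% × ($7017.00 − $5100.00) = $671.10 + 36.45% × $1917.00 = $1369.85
Pension Levy: cap $287442.00 − YTD $284366.00 = $3076.00 subject; 5% × $3076.00 = $153.80
Unemployment Insurance: 4.9% × $7017.00 = $343.83
Total: $1369.85 + $153.80 + $343.83 = $1867.48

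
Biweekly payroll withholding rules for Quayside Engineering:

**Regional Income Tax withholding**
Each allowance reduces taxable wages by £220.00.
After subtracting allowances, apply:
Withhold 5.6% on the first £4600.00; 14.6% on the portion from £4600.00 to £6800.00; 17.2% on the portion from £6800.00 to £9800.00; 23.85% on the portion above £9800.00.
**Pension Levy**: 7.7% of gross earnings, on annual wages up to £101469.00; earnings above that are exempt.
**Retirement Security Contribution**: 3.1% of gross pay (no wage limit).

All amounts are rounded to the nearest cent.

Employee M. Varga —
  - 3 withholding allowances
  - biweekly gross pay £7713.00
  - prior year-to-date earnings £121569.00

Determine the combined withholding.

£861.42

Regional Income Tax: taxable = £7713.00 − 3×£220.00 = £7053.00
  £578.80 + 17.2% × (£7053.00 − £6800.00) = £578.80 + 17.2% × £253.00 = £622.32
Pension Levy: YTD £121569.00 ≥ cap £101469.00 → £0.00
Retirement Security Contribution: 3.1% × £7713.00 = £239.10
Total: £622.32 + £0.00 + £239.10 = £861.42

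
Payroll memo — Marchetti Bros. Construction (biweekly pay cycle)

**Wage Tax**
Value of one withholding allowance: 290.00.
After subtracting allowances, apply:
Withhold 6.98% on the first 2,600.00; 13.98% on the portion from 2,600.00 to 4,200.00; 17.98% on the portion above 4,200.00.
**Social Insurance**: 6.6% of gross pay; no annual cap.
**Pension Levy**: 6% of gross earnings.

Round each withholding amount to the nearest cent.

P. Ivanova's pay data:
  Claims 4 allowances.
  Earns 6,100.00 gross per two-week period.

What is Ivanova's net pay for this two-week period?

Wage Tax: taxable = 6,100.00 − 4×290.00 = 4,940.00
  405.16 + 17.98% × (4,940.00 − 4,200.00) = 405.16 + 17.98% × 740.00 = 538.21
Social Insurance: 6.6% × 6,100.00 = 402.60
Pension Levy: 6% × 6,100.00 = 366.00
Total withheld: 538.21 + 402.60 + 366.00 = 1,306.81
Net pay: 6,100.00 − 1,306.81 = 4,793.19

4,793.19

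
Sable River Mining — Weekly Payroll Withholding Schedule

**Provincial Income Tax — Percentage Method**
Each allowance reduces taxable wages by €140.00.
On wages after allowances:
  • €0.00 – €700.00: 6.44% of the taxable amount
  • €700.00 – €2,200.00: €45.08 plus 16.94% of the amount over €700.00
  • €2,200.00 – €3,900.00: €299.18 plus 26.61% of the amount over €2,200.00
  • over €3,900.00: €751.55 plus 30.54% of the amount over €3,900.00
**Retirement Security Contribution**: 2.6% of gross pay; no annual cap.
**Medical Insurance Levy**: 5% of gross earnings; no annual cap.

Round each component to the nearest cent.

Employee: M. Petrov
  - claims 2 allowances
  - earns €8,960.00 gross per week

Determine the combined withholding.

Provincial Income Tax: taxable = €8,960.00 − 2×€140.00 = €8,680.00
  €751.55 + 30.54% × (€8,680.00 − €3,900.00) = €751.55 + 30.54% × €4,780.00 = €2,211.36
Retirement Security Contribution: 2.6% × €8,960.00 = €232.96
Medical Insurance Levy: 5% × €8,960.00 = €448.00
Total: €2,211.36 + €232.96 + €448.00 = €2,892.32

€2,892.32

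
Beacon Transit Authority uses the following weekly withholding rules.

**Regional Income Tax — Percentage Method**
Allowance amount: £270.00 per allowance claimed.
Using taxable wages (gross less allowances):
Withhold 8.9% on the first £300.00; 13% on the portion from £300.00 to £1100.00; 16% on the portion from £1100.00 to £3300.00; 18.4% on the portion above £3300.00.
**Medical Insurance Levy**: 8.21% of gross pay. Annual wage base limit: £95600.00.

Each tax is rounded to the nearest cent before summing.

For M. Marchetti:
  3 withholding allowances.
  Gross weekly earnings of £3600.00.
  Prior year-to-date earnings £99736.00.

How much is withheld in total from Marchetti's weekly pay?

£401.10

Regional Income Tax: taxable = £3600.00 − 3×£270.00 = £2790.00
  £130.70 + 16% × (£2790.00 − £1100.00) = £130.70 + 16% × £1690.00 = £401.10
Medical Insurance Levy: YTD £99736.00 ≥ cap £95600.00 → £0.00
Total: £401.10 + £0.00 = £401.10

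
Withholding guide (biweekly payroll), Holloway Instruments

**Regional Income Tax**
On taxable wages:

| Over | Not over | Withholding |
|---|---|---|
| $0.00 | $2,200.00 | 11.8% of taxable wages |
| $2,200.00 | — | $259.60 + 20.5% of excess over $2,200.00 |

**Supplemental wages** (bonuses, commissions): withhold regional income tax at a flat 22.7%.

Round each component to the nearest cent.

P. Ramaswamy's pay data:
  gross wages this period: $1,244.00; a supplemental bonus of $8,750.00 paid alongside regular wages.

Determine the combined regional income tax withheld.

Regional Income Tax: taxable = $1,244.00
  11.8% × $1,244.00 = $146.79
Supplemental (22.7% flat on bonus): 22.7% × $8,750.00 = $1,986.25
Total regional income tax: $146.79 + $1,986.25 = $2,133.04

$2,133.04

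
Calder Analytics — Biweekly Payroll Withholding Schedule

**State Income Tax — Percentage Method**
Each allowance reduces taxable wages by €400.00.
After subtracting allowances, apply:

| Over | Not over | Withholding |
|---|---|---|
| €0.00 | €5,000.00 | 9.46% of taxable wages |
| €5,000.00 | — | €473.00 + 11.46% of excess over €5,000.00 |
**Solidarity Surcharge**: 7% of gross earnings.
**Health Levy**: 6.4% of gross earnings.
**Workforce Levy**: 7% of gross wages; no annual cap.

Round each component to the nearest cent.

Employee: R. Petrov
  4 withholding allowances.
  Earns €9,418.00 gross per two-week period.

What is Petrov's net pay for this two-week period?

€6,700.79

State Income Tax: taxable = €9,418.00 − 4×€400.00 = €7,818.00
  €473.00 + 11.46% × (€7,818.00 − €5,000.00) = €473.00 + 11.46% × €2,818.00 = €795.94
Solidarity Surcharge: 7% × €9,418.00 = €659.26
Health Levy: 6.4% × €9,418.00 = €602.75
Workforce Levy: 7% × €9,418.00 = €659.26
Total withheld: €795.94 + €659.26 + €602.75 + €659.26 = €2,717.21
Net pay: €9,418.00 − €2,717.21 = €6,700.79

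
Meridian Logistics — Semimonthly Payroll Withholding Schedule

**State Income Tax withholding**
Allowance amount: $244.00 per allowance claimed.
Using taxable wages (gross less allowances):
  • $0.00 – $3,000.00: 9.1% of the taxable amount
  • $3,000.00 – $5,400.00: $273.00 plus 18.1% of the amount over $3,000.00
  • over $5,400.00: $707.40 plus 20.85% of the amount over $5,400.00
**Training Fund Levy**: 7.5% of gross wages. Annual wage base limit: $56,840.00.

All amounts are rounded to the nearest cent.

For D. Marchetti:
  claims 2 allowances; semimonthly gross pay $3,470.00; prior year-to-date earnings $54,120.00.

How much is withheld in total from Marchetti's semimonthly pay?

State Income Tax: taxable = $3,470.00 − 2×$244.00 = $2,982.00
  9.1% × $2,982.00 = $271.36
Training Fund Levy: cap $56,840.00 − YTD $54,120.00 = $2,720.00 subject; 7.5% × $2,720.00 = $204.00
Total: $271.36 + $204.00 = $475.36

$475.36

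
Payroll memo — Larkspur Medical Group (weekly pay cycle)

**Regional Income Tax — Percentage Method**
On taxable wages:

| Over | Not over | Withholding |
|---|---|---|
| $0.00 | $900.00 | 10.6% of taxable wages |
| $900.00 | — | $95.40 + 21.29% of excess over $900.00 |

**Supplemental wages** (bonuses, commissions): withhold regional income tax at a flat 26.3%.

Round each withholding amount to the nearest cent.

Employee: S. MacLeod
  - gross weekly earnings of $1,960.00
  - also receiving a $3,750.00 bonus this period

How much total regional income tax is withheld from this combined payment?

$1,307.32

Regional Income Tax: taxable = $1,960.00
  $95.40 + 21.29% × ($1,960.00 − $900.00) = $95.40 + 21.29% × $1,060.00 = $321.07
Supplemental (26.3% flat on bonus): 26.3% × $3,750.00 = $986.25
Total regional income tax: $321.07 + $986.25 = $1,307.32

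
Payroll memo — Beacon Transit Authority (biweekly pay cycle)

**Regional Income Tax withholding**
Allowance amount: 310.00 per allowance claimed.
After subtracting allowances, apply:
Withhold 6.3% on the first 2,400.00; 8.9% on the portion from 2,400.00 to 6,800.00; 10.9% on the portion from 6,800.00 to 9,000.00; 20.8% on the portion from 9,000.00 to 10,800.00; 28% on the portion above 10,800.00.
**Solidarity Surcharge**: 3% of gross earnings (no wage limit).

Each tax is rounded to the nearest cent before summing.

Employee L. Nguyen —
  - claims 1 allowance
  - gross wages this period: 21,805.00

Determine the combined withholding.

Regional Income Tax: taxable = 21,805.00 − 1×310.00 = 21,495.00
  1,157.00 + 28% × (21,495.00 − 10,800.00) = 1,157.00 + 28% × 10,695.00 = 4,151.60
Solidarity Surcharge: 3% × 21,805.00 = 654.15
Total: 4,151.60 + 654.15 = 4,805.75

4,805.75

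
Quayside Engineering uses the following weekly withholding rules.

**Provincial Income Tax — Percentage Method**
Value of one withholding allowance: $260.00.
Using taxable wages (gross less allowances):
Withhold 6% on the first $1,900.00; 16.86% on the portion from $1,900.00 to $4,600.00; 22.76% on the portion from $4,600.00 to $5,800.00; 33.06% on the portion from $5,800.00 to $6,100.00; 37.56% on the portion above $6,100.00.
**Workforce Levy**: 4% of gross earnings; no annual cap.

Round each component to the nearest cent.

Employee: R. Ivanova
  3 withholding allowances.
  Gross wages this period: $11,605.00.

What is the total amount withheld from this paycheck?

Provincial Income Tax: taxable = $11,605.00 − 3×$260.00 = $10,825.00
  $941.52 + 37.56% × ($10,825.00 − $6,100.00) = $941.52 + 37.56% × $4,725.00 = $2,716.23
Workforce Levy: 4% × $11,605.00 = $464.20
Total: $2,716.23 + $464.20 = $3,180.43

$3,180.43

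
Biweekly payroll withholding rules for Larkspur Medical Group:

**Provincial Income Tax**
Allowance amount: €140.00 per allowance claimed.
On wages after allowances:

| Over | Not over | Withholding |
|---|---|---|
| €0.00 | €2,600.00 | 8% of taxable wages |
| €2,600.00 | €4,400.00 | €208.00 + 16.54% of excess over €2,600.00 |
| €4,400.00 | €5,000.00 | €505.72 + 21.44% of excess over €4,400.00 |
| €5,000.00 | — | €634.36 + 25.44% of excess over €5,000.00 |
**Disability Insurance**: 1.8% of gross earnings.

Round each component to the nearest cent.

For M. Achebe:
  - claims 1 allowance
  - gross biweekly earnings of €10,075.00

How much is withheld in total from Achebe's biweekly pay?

€2,071.17

Provincial Income Tax: taxable = €10,075.00 − 1×€140.00 = €9,935.00
  €634.36 + 25.44% × (€9,935.00 − €5,000.00) = €634.36 + 25.44% × €4,935.00 = €1,889.82
Disability Insurance: 1.8% × €10,075.00 = €181.35
Total: €1,889.82 + €181.35 = €2,071.17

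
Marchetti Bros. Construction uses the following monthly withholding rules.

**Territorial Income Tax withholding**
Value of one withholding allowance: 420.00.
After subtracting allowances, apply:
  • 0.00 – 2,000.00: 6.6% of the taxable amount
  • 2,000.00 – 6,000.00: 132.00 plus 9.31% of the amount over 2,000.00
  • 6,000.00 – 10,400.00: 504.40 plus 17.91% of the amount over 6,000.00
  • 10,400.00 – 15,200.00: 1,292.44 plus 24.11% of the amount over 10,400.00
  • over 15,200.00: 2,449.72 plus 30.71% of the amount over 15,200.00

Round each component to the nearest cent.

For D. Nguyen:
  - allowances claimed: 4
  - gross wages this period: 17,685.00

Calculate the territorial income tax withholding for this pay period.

2,696.94

Territorial Income Tax: taxable = 17,685.00 − 4×420.00 = 16,005.00
  2,449.72 + 30.71% × (16,005.00 − 15,200.00) = 2,449.72 + 30.71% × 805.00 = 2,696.94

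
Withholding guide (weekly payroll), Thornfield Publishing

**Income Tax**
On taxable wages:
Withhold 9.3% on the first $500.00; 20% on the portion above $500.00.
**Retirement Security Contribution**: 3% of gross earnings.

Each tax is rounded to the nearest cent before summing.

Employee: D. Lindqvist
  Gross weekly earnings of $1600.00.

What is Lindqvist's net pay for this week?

$1285.50

Income Tax: taxable = $1600.00
  $46.50 + 20% × ($1600.00 − $500.00) = $46.50 + 20% × $1100.00 = $266.50
Retirement Security Contribution: 3% × $1600.00 = $48.00
Total withheld: $266.50 + $48.00 = $314.50
Net pay: $1600.00 − $314.50 = $1285.50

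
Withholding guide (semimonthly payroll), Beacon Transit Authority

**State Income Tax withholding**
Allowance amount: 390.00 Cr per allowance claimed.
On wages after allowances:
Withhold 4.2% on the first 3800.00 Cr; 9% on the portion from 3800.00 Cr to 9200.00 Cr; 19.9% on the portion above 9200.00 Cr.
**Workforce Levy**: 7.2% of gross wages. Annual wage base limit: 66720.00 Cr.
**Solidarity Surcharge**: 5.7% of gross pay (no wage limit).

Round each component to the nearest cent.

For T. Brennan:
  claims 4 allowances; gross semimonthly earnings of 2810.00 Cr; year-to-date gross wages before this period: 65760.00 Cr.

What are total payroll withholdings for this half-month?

State Income Tax: taxable = 2810.00 Cr − 4×390.00 Cr = 1250.00 Cr
  4.2% × 1250.00 Cr = 52.50 Cr
Workforce Levy: cap 66720.00 Cr − YTD 65760.00 Cr = 960.00 Cr subject; 7.2% × 960.00 Cr = 69.12 Cr
Solidarity Surcharge: 5.7% × 2810.00 Cr = 160.17 Cr
Total: 52.50 Cr + 69.12 Cr + 160.17 Cr = 281.79 Cr

281.79 Cr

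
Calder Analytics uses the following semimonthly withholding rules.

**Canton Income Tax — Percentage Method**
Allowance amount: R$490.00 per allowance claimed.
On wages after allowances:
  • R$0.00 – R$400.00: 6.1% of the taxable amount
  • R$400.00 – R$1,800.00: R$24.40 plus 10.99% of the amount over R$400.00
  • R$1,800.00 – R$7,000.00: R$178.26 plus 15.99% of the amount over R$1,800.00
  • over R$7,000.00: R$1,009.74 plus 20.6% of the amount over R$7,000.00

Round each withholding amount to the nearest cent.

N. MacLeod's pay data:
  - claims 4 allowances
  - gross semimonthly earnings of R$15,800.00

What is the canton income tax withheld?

Canton Income Tax: taxable = R$15,800.00 − 4×R$490.00 = R$13,840.00
  R$1,009.74 + 20.6% × (R$13,840.00 − R$7,000.00) = R$1,009.74 + 20.6% × R$6,840.00 = R$2,418.78

R$2,418.78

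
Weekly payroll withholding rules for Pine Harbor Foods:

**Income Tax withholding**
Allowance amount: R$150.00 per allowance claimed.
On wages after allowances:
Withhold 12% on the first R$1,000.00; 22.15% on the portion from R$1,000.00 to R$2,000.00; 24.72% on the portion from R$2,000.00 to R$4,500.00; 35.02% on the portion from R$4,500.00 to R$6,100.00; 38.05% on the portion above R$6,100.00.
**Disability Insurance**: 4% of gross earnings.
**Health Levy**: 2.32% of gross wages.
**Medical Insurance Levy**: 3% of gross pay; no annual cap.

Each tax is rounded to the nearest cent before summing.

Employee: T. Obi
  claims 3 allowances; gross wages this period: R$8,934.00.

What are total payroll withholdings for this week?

R$3,259.58

Income Tax: taxable = R$8,934.00 − 3×R$150.00 = R$8,484.00
  R$1,519.82 + 38.05% × (R$8,484.00 − R$6,100.00) = R$1,519.82 + 38.05% × R$2,384.00 = R$2,426.93
Disability Insurance: 4% × R$8,934.00 = R$357.36
Health Levy: 2.32% × R$8,934.00 = R$207.27
Medical Insurance Levy: 3% × R$8,934.00 = R$268.02
Total: R$2,426.93 + R$357.36 + R$207.27 + R$268.02 = R$3,259.58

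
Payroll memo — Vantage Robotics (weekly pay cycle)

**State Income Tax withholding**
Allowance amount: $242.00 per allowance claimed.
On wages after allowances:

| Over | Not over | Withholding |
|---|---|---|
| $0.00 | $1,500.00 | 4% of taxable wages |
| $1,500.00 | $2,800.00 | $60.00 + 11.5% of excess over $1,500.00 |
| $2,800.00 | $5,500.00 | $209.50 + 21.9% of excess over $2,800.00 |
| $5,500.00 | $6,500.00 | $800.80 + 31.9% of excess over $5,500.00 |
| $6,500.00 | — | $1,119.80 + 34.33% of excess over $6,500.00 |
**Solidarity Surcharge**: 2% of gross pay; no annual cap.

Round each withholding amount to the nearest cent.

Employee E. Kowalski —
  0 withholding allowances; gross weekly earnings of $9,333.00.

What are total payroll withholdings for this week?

State Income Tax: taxable = $9,333.00
  $1,119.80 + 34.33% × ($9,333.00 − $6,500.00) = $1,119.80 + 34.33% × $2,833.00 = $2,092.37
Solidarity Surcharge: 2% × $9,333.00 = $186.66
Total: $2,092.37 + $186.66 = $2,279.03

$2,279.03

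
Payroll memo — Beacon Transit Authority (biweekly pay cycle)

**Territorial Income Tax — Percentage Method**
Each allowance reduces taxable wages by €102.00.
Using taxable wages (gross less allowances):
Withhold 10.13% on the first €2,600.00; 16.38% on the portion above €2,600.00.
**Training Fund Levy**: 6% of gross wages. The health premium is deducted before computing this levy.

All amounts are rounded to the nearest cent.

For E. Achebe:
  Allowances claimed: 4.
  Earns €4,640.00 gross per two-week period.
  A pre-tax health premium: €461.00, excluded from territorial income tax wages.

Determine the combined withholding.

€705.93

Territorial Income Tax: taxable = €4,640.00 − €461.00 − 4×€102.00 = €3,771.00
  €263.38 + 16.38% × (€3,771.00 − €2,600.00) = €263.38 + 16.38% × €1,171.00 = €455.19
Training Fund Levy: 6% × €4,179.00 = €250.74
Total: €455.19 + €250.74 = €705.93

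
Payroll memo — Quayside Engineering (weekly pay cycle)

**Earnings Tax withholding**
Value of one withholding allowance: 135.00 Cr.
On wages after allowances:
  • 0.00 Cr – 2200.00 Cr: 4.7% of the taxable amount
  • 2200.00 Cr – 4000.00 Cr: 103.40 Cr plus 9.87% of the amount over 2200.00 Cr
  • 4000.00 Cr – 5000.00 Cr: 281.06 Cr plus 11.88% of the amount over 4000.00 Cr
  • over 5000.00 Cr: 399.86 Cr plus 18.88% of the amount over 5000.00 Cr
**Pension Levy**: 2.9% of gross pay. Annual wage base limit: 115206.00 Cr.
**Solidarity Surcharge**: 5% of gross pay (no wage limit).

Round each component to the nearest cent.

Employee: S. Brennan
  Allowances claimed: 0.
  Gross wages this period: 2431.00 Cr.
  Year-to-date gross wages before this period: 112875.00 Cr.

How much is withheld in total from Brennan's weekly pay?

Earnings Tax: taxable = 2431.00 Cr
  103.40 Cr + 9.87% × (2431.00 Cr − 2200.00 Cr) = 103.40 Cr + 9.87% × 231.00 Cr = 126.20 Cr
Pension Levy: cap 115206.00 Cr − YTD 112875.00 Cr = 2331.00 Cr subject; 2.9% × 2331.00 Cr = 67.60 Cr
Solidarity Surcharge: 5% × 2431.00 Cr = 121.55 Cr
Total: 126.20 Cr + 67.60 Cr + 121.55 Cr = 315.35 Cr

315.35 Cr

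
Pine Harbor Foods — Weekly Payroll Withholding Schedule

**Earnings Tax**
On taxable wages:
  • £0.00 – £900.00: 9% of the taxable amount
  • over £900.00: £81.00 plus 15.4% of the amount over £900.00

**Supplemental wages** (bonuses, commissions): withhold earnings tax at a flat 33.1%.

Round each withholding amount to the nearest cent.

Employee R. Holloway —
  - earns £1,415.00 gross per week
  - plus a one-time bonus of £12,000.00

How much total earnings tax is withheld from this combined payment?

£4,132.31

Earnings Tax: taxable = £1,415.00
  £81.00 + 15.4% × (£1,415.00 − £900.00) = £81.00 + 15.4% × £515.00 = £160.31
Supplemental (33.1% flat on bonus): 33.1% × £12,000.00 = £3,972.00
Total earnings tax: £160.31 + £3,972.00 = £4,132.31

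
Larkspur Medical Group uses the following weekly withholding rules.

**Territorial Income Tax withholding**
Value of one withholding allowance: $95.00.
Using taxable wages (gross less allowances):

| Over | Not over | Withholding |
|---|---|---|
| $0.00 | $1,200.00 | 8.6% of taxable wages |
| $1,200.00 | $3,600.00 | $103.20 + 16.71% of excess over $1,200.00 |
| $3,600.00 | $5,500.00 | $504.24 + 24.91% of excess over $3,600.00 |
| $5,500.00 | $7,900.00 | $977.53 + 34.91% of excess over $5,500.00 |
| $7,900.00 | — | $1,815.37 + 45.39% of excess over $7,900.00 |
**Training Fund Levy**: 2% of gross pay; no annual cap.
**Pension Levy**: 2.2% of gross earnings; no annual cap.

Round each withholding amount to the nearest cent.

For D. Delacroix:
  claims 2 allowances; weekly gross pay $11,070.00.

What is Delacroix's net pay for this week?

$7,437.07

Territorial Income Tax: taxable = $11,070.00 − 2×$95.00 = $10,880.00
  $1,815.37 + 45.39% × ($10,880.00 − $7,900.00) = $1,815.37 + 45.39% × $2,980.00 = $3,167.99
Training Fund Levy: 2% × $11,070.00 = $221.40
Pension Levy: 2.2% × $11,070.00 = $243.54
Total withheld: $3,167.99 + $221.40 + $243.54 = $3,632.93
Net pay: $11,070.00 − $3,632.93 = $7,437.07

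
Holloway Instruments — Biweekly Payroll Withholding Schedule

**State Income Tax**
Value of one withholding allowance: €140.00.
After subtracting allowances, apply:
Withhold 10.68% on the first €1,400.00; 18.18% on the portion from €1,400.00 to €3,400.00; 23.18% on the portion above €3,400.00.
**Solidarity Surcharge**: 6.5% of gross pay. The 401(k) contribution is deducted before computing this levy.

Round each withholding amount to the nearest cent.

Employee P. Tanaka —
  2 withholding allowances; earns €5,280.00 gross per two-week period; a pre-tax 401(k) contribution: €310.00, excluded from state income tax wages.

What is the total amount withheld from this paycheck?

€1,135.19

State Income Tax: taxable = €5,280.00 − €310.00 − 2×€140.00 = €4,690.00
  €513.12 + 23.18% × (€4,690.00 − €3,400.00) = €513.12 + 23.18% × €1,290.00 = €812.14
Solidarity Surcharge: 6.5% × €4,970.00 = €323.05
Total: €812.14 + €323.05 = €1,135.19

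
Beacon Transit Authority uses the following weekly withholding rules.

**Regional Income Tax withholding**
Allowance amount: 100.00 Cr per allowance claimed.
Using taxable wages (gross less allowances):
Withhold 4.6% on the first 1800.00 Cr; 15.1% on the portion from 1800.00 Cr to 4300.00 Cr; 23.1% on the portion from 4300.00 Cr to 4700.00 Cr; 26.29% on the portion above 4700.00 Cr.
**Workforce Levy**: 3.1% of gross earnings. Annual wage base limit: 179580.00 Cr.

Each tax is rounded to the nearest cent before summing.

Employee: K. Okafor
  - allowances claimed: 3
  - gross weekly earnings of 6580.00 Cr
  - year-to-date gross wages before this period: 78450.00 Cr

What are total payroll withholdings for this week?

1172.06 Cr

Regional Income Tax: taxable = 6580.00 Cr − 3×100.00 Cr = 6280.00 Cr
  552.70 Cr + 26.29% × (6280.00 Cr − 4700.00 Cr) = 552.70 Cr + 26.29% × 1580.00 Cr = 968.08 Cr
Workforce Levy: 3.1% × 6580.00 Cr = 203.98 Cr
Total: 968.08 Cr + 203.98 Cr = 1172.06 Cr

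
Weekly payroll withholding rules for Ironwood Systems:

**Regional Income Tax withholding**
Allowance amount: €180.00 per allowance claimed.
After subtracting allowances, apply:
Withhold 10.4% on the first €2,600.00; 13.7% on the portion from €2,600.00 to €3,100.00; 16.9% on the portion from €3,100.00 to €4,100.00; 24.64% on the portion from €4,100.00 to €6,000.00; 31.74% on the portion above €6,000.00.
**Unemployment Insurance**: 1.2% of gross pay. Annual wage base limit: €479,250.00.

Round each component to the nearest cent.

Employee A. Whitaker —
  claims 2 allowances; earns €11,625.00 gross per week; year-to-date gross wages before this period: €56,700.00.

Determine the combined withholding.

Regional Income Tax: taxable = €11,625.00 − 2×€180.00 = €11,265.00
  €976.06 + 31.74% × (€11,265.00 − €6,000.00) = €976.06 + 31.74% × €5,265.00 = €2,647.17
Unemployment Insurance: 1.2% × €11,625.00 = €139.50
Total: €2,647.17 + €139.50 = €2,786.67

€2,786.67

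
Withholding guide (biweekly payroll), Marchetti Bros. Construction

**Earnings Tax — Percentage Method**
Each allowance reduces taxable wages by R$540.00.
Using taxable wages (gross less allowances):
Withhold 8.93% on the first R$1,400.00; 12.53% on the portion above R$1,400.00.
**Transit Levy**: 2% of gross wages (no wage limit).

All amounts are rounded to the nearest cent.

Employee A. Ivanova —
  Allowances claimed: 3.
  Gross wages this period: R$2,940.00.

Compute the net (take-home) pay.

Earnings Tax: taxable = R$2,940.00 − 3×R$540.00 = R$1,320.00
  8.93% × R$1,320.00 = R$117.88
Transit Levy: 2% × R$2,940.00 = R$58.80
Total withheld: R$117.88 + R$58.80 = R$176.68
Net pay: R$2,940.00 − R$176.68 = R$2,763.32

R$2,763.32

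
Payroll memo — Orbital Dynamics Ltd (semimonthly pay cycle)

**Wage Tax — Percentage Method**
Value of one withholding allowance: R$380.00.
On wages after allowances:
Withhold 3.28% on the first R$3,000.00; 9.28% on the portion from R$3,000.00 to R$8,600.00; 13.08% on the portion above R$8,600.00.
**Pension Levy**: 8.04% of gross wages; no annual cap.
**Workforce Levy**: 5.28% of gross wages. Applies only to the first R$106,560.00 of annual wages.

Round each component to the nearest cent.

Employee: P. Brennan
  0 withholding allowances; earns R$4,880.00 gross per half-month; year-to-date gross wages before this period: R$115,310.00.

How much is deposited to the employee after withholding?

R$4,214.79

Wage Tax: taxable = R$4,880.00
  R$98.40 + 9.28% × (R$4,880.00 − R$3,000.00) = R$98.40 + 9.28% × R$1,880.00 = R$272.86
Pension Levy: 8.04% × R$4,880.00 = R$392.35
Workforce Levy: YTD R$115,310.00 ≥ cap R$106,560.00 → R$0.00
Total withheld: R$272.86 + R$392.35 + R$0.00 = R$665.21
Net pay: R$4,880.00 − R$665.21 = R$4,214.79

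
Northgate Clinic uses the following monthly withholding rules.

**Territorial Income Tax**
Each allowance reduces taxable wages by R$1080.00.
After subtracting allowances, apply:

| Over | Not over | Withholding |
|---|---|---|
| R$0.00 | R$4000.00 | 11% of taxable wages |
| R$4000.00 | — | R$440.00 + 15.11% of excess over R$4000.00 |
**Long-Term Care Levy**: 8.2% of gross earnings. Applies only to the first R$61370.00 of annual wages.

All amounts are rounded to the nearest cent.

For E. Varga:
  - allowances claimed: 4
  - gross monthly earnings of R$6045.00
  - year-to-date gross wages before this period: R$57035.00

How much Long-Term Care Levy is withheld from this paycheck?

R$355.47

Long-Term Care Levy: cap R$61370.00 − YTD R$57035.00 = R$4335.00 subject; 8.2% × R$4335.00 = R$355.47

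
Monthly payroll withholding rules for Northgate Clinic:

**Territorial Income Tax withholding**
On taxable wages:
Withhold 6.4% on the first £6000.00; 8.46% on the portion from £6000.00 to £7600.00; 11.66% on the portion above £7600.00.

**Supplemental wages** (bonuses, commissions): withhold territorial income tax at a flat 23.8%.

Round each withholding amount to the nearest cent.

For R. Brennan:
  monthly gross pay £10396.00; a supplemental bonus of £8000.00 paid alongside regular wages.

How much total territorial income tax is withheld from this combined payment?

£2749.37

Territorial Income Tax: taxable = £10396.00
  £519.36 + 11.66% × (£10396.00 − £7600.00) = £519.36 + 11.66% × £2796.00 = £845.37
Supplemental (23.8% flat on bonus): 23.8% × £8000.00 = £1904.00
Total territorial income tax: £845.37 + £1904.00 = £2749.37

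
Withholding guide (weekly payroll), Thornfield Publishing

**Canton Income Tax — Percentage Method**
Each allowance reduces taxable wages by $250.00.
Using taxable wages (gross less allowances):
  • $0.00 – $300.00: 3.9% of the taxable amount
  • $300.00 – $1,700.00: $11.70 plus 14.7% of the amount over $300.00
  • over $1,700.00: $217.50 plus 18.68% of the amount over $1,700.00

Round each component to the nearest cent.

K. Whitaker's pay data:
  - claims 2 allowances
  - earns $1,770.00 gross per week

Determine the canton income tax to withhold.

Canton Income Tax: taxable = $1,770.00 − 2×$250.00 = $1,270.00
  $11.70 + 14.7% × ($1,270.00 − $300.00) = $11.70 + 14.7% × $970.00 = $154.29

$154.29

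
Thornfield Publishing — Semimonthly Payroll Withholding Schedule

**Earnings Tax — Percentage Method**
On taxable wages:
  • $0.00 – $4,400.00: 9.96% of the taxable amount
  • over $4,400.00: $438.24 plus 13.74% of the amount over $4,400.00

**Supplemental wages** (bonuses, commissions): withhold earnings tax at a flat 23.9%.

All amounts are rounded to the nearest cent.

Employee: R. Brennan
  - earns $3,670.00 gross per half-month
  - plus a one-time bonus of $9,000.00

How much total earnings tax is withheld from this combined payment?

Earnings Tax: taxable = $3,670.00
  9.96% × $3,670.00 = $365.53
Supplemental (23.9% flat on bonus): 23.9% × $9,000.00 = $2,151.00
Total earnings tax: $365.53 + $2,151.00 = $2,516.53

$2,516.53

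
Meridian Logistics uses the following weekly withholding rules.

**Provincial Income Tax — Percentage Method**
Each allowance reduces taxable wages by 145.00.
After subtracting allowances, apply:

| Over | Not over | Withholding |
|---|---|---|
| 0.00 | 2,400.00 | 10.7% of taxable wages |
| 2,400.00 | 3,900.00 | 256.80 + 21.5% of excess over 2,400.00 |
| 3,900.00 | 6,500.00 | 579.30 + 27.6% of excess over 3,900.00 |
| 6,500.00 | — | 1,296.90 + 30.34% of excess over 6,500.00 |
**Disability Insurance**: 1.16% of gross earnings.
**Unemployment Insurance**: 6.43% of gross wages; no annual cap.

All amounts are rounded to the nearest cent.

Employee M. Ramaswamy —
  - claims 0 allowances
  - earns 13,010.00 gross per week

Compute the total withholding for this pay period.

4,259.49

Provincial Income Tax: taxable = 13,010.00
  1,296.90 + 30.34% × (13,010.00 − 6,500.00) = 1,296.90 + 30.34% × 6,510.00 = 3,272.03
Disability Insurance: 1.16% × 13,010.00 = 150.92
Unemployment Insurance: 6.43% × 13,010.00 = 836.54
Total: 3,272.03 + 150.92 + 836.54 = 4,259.49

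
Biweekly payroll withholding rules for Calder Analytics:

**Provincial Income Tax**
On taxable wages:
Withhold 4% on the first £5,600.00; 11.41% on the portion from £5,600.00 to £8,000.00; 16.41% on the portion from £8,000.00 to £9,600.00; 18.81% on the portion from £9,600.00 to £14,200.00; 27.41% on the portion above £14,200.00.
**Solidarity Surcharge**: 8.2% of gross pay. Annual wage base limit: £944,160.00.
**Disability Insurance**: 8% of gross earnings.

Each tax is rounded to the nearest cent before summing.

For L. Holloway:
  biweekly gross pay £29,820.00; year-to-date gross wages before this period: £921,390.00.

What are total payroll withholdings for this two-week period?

£10,159.84

Provincial Income Tax: taxable = £29,820.00
  £1,625.66 + 27.41% × (£29,820.00 − £14,200.00) = £1,625.66 + 27.41% × £15,620.00 = £5,907.10
Solidarity Surcharge: cap £944,160.00 − YTD £921,390.00 = £22,770.00 subject; 8.2% × £22,770.00 = £1,867.14
Disability Insurance: 8% × £29,820.00 = £2,385.60
Total: £5,907.10 + £1,867.14 + £2,385.60 = £10,159.84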